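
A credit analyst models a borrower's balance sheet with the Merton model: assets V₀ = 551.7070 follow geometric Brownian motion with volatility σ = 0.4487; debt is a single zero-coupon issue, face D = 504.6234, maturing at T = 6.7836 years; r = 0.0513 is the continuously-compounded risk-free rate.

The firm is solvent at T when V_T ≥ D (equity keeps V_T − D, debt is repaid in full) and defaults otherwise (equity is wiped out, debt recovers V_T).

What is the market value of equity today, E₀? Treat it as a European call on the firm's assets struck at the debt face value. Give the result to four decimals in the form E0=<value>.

d₁ = [ln(V₀/D) + (r + σ²/2)T] / (σ√T)
   = [ln(551.7070/504.6234) + (0.0513 + 0.5·0.4487²)·6.7836] / (0.4487·√6.7836)
   = [0.089205 + 1.030876] / 1.168655 = 0.958436
d₂ = d₁ − σ√T = 0.958436 − 1.168655 = -0.210219
N(d₁) = 0.831078,  N(d₂) = 0.416748,  e^(−rT) = 0.706100
E₀ = V₀·N(d₁) − D·e^(−rT)·N(d₂)
   = 551.7070·0.831078 − 504.6234·0.706100·0.416748 = 310.018306

E0=310.0183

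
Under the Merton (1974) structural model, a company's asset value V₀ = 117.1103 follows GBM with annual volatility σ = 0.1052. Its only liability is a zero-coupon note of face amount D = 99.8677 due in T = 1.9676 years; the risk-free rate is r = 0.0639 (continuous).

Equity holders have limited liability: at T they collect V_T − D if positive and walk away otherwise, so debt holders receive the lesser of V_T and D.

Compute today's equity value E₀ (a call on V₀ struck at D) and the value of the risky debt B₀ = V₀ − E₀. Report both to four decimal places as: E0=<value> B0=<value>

E0=29.1940 B0=87.9163

d₁ = [ln(V₀/D) + (r + σ²/2)T] / (σ√T)
   = [ln(117.1103/99.8677) + (0.0639 + 0.5·0.1052²)·1.9676] / (0.1052·√1.9676)
   = [0.159270 + 0.136617] / 0.147565 = 2.005128
d₂ = d₁ − σ√T = 2.005128 − 0.147565 = 1.857563
N(d₁) = 0.977525,  N(d₂) = 0.968384,  e^(−rT) = 0.881853
E₀ = V₀·N(d₁) − D·e^(−rT)·N(d₂)
   = 117.1103·0.977525 − 99.8677·0.881853·0.968384 = 29.193970
B₀ = V₀ − E₀ = 117.1103 − 29.193970 = 87.916330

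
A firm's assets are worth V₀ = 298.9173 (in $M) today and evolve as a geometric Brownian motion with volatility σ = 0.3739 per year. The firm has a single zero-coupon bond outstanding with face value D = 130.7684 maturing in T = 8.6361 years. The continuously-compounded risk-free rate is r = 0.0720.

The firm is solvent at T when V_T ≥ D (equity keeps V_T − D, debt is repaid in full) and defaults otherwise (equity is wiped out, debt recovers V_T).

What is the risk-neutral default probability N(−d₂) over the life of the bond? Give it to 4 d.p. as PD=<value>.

PD=0.2210

d₁ = [ln(V₀/D) + (r + σ²/2)T] / (σ√T)
   = [ln(298.9173/130.7684) + (0.0720 + 0.5·0.3739²)·8.6361] / (0.3739·√8.6361)
   = [0.826739 + 1.225468] / 1.098789 = 1.867699
d₂ = d₁ − σ√T = 1.867699 − 1.098789 = 0.768910
risk-neutral PD = N(−d₂) = N(-0.768910) = 0.220973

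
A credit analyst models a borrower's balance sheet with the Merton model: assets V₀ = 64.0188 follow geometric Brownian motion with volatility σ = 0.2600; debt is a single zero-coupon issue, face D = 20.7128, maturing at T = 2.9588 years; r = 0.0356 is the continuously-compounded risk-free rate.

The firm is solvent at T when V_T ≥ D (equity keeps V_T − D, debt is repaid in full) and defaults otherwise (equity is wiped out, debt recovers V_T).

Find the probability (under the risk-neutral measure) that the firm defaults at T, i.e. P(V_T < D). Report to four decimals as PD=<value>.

d₁ = [ln(V₀/D) + (r + σ²/2)T] / (σ√T)
   = [ln(64.0188/20.7128) + (0.0356 + 0.5·0.2600²)·2.9588] / (0.2600·√2.9588)
   = [1.128425 + 0.205341] / 0.447230 = 2.982280
d₂ = d₁ − σ√T = 2.982280 − 0.447230 = 2.535049
risk-neutral PD = N(−d₂) = N(-2.535049) = 0.005622

PD=0.0056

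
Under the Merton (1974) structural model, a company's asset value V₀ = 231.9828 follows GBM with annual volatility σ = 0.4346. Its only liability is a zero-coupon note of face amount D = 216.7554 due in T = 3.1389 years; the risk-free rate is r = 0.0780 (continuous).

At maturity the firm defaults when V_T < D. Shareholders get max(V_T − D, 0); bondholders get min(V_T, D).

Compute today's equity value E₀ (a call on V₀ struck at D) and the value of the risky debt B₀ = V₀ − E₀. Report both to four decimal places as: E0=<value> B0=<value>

E0=95.9643 B0=136.0185

d₁ = [ln(V₀/D) + (r + σ²/2)T] / (σ√T)
   = [ln(231.9828/216.7554) + (0.0780 + 0.5·0.4346²)·3.1389] / (0.4346·√3.1389)
   = [0.067894 + 0.541267] / 0.769978 = 0.791141
d₂ = d₁ − σ√T = 0.791141 − 0.769978 = 0.021162
N(d₁) = 0.785569,  N(d₂) = 0.508442,  e^(−rT) = 0.782834
E₀ = V₀·N(d₁) − D·e^(−rT)·N(d₂)
   = 231.9828·0.785569 − 216.7554·0.782834·0.508442 = 95.964263
B₀ = V₀ − E₀ = 231.9828 − 95.964263 = 136.018537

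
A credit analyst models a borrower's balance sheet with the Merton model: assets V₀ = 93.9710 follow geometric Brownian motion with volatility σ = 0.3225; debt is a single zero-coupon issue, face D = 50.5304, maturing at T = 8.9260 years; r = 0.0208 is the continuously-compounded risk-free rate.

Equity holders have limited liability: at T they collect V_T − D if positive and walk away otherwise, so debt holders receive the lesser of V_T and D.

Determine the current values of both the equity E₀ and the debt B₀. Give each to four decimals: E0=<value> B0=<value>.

d₁ = [ln(V₀/D) + (r + σ²/2)T] / (σ√T)
   = [ln(93.9710/50.5304) + (0.0208 + 0.5·0.3225²)·8.9260] / (0.3225·√8.9260)
   = [0.620411 + 0.649841] / 0.963514 = 1.318353
d₂ = d₁ − σ√T = 1.318353 − 0.963514 = 0.354839
N(d₁) = 0.906307,  N(d₂) = 0.638645,  e^(−rT) = 0.830555
E₀ = V₀·N(d₁) − D·e^(−rT)·N(d₂)
   = 93.9710·0.906307 − 50.5304·0.830555·0.638645 = 58.363769
B₀ = V₀ − E₀ = 93.9710 − 58.363769 = 35.607231

E0=58.3638 B0=35.6072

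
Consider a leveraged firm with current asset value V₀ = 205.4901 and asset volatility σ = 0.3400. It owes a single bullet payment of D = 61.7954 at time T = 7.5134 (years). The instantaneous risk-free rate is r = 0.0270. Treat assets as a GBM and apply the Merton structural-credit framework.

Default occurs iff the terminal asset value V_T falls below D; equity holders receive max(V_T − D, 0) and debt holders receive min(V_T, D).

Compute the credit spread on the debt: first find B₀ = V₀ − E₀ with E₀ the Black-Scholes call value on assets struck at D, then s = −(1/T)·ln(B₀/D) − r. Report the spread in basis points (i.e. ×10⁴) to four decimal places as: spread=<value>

spread=68.4964

d₁ = [ln(V₀/D) + (r + σ²/2)T] / (σ√T)
   = [ln(205.4901/61.7954) + (0.0270 + 0.5·0.3400²)·7.5134] / (0.3400·√7.5134)
   = [1.201569 + 0.637136] / 0.931960 = 1.972945
d₂ = d₁ − σ√T = 1.972945 − 0.931960 = 1.040985
N(d₁) = 0.975749,  N(d₂) = 0.851059,  e^(−rT) = 0.816391
E₀ = V₀·N(d₁) − D·e^(−rT)·N(d₂)
   = 205.4901·0.975749 − 61.7954·0.816391·0.851059 = 157.571532
B₀ = V₀ − E₀ = 205.4901 − 157.571532 = 47.918568
spread = −(1/T)·ln(B₀/D) − r = −(1/7.5134)·ln(47.918568/61.7954) − 0.0270 = 0.00684964
in basis points: 0.00684964 × 10⁴ = 68.4964 bp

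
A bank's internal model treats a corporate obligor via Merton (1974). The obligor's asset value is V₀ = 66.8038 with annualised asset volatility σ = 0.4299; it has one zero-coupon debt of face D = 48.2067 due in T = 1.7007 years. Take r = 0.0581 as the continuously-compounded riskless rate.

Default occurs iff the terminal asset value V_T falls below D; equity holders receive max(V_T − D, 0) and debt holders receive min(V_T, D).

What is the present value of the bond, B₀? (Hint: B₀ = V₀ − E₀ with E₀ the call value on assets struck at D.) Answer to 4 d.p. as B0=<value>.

d₁ = [ln(V₀/D) + (r + σ²/2)T] / (σ√T)
   = [ln(66.8038/48.2067) + (0.0581 + 0.5·0.4299²)·1.7007] / (0.4299·√1.7007)
   = [0.326262 + 0.255967] / 0.560636 = 1.038515
d₂ = d₁ − σ√T = 1.038515 − 0.560636 = 0.477878
N(d₁) = 0.850485,  N(d₂) = 0.683632,  e^(−rT) = 0.905914
E₀ = V₀·N(d₁) − D·e^(−rT)·N(d₂)
   = 66.8038·0.850485 − 48.2067·0.905914·0.683632 = 26.960647
B₀ = V₀ − E₀ = 66.8038 − 26.960647 = 39.843153

B0=39.8432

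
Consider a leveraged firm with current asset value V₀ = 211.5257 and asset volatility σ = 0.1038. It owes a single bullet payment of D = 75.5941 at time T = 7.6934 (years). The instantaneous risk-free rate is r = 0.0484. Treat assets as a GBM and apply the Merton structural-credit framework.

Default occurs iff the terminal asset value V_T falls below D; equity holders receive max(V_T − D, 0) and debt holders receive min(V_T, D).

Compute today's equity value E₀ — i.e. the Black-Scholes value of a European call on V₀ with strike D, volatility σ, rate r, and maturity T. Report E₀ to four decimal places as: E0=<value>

E0=159.4334

d₁ = [ln(V₀/D) + (r + σ²/2)T] / (σ√T)
   = [ln(211.5257/75.5941) + (0.0484 + 0.5·0.1038²)·7.6934] / (0.1038·√7.6934)
   = [1.028968 + 0.413807] / 0.287910 = 5.011204
d₂ = d₁ − σ√T = 5.011204 − 0.287910 = 4.723294
N(d₁) = 1.000000,  N(d₂) = 0.999999,  e^(−rT) = 0.689106
E₀ = V₀·N(d₁) − D·e^(−rT)·N(d₂)
   = 211.5257·1.000000 − 75.5941·0.689106·0.999999 = 159.433375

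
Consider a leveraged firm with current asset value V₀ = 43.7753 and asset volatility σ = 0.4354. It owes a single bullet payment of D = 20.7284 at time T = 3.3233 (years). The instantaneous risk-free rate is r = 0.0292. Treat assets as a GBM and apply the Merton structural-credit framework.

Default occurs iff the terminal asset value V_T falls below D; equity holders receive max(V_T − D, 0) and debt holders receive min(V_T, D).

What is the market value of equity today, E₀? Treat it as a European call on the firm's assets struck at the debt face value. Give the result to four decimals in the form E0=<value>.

d₁ = [ln(V₀/D) + (r + σ²/2)T] / (σ√T)
   = [ln(43.7753/20.7284) + (0.0292 + 0.5·0.4354²)·3.3233] / (0.4354·√3.3233)
   = [0.747565 + 0.412045] / 0.793731 = 1.460961
d₂ = d₁ − σ√T = 1.460961 − 0.793731 = 0.667230
N(d₁) = 0.927987,  N(d₂) = 0.747687,  e^(−rT) = 0.907519
E₀ = V₀·N(d₁) − D·e^(−rT)·N(d₂)
   = 43.7753·0.927987 − 20.7284·0.907519·0.747687 = 26.557840

E0=26.5578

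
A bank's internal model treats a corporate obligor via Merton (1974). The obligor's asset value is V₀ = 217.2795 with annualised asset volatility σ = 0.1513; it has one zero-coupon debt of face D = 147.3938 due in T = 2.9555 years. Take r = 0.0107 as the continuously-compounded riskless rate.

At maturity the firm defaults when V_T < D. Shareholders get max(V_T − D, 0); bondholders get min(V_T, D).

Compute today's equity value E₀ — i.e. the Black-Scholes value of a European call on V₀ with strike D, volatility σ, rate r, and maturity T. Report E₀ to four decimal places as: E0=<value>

E0=75.4988

d₁ = [ln(V₀/D) + (r + σ²/2)T] / (σ√T)
   = [ln(217.2795/147.3938) + (0.0107 + 0.5·0.1513²)·2.9555] / (0.1513·√2.9555)
   = [0.388077 + 0.065452] / 0.260108 = 1.743614
d₂ = d₁ − σ√T = 1.743614 − 0.260108 = 1.483506
N(d₁) = 0.959387,  N(d₂) = 0.931030,  e^(−rT) = 0.968871
E₀ = V₀·N(d₁) − D·e^(−rT)·N(d₂)
   = 217.2795·0.959387 − 147.3938·0.968871·0.931030 = 75.498820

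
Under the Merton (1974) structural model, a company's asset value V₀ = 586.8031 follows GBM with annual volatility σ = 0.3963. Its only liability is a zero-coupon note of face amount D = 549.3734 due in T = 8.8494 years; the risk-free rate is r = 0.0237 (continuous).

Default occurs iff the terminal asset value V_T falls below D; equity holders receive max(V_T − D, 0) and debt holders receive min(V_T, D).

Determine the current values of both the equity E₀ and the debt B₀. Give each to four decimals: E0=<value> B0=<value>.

d₁ = [ln(V₀/D) + (r + σ²/2)T] / (σ√T)
   = [ln(586.8031/549.3734) + (0.0237 + 0.5·0.3963²)·8.8494] / (0.3963·√8.8494)
   = [0.065911 + 0.904646] / 1.178911 = 0.823266
d₂ = d₁ − σ√T = 0.823266 − 1.178911 = -0.355645
N(d₁) = 0.794822,  N(d₂) = 0.361053,  e^(−rT) = 0.810803
E₀ = V₀·N(d₁) − D·e^(−rT)·N(d₂)
   = 586.8031·0.794822 − 549.3734·0.810803·0.361053 = 305.578643
B₀ = V₀ − E₀ = 586.8031 − 305.578643 = 281.224457

E0=305.5786 B0=281.2245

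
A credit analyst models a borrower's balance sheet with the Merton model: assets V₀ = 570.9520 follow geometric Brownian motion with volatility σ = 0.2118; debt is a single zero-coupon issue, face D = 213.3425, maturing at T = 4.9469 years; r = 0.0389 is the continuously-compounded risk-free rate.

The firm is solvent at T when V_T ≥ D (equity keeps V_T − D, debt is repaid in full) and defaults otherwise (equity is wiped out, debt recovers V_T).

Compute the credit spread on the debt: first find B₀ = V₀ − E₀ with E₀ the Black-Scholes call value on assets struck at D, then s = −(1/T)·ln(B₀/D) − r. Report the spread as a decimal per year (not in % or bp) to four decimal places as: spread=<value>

spread=0.0003

d₁ = [ln(V₀/D) + (r + σ²/2)T] / (σ√T)
   = [ln(570.9520/213.3425) + (0.0389 + 0.5·0.2118²)·4.9469] / (0.2118·√4.9469)
   = [0.984406 + 0.303391] / 0.471078 = 2.733727
d₂ = d₁ − σ√T = 2.733727 − 0.471078 = 2.262649
N(d₁) = 0.996869,  N(d₂) = 0.988171,  e^(−rT) = 0.824948
E₀ = V₀·N(d₁) − D·e^(−rT)·N(d₂)
   = 570.9520·0.996869 − 213.3425·0.824948·0.988171 = 395.249538
B₀ = V₀ − E₀ = 570.9520 − 395.249538 = 175.702462
spread = −(1/T)·ln(B₀/D) − r = −(1/4.9469)·ln(175.702462/213.3425) − 0.0389 = 0.00033808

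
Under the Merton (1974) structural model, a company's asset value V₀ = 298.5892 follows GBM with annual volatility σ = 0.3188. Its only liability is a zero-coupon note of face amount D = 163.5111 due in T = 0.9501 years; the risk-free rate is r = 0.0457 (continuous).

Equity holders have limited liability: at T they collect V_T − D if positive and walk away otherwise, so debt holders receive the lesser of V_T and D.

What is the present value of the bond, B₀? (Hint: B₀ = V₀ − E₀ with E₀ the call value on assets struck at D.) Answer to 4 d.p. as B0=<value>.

B0=156.1056

d₁ = [ln(V₀/D) + (r + σ²/2)T] / (σ√T)
   = [ln(298.5892/163.5111) + (0.0457 + 0.5·0.3188²)·0.9501] / (0.3188·√0.9501)
   = [0.602188 + 0.091701] / 0.310744 = 2.232989
d₂ = d₁ − σ√T = 2.232989 − 0.310744 = 1.922245
N(d₁) = 0.987225,  N(d₂) = 0.972713,  e^(−rT) = 0.957510
E₀ = V₀·N(d₁) − D·e^(−rT)·N(d₂)
   = 298.5892·0.987225 − 163.5111·0.957510·0.972713 = 142.483552
B₀ = V₀ − E₀ = 298.5892 − 142.483552 = 156.105648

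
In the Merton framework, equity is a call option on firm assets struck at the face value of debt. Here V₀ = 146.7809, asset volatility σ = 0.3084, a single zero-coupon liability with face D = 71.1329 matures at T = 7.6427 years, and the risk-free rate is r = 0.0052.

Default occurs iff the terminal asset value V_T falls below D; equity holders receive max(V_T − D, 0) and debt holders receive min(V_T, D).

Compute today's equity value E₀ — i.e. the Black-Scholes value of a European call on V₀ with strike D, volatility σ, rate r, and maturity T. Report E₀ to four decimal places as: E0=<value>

E0=86.5903

d₁ = [ln(V₀/D) + (r + σ²/2)T] / (σ√T)
   = [ln(146.7809/71.1329) + (0.0052 + 0.5·0.3084²)·7.6427] / (0.3084·√7.6427)
   = [0.724391 + 0.403193] / 0.852585 = 1.322547
d₂ = d₁ − σ√T = 1.322547 − 0.852585 = 0.469962
N(d₁) = 0.907007,  N(d₂) = 0.680809,  e^(−rT) = 0.961037
E₀ = V₀·N(d₁) − D·e^(−rT)·N(d₂)
   = 146.7809·0.907007 − 71.1329·0.961037·0.680809 = 86.590272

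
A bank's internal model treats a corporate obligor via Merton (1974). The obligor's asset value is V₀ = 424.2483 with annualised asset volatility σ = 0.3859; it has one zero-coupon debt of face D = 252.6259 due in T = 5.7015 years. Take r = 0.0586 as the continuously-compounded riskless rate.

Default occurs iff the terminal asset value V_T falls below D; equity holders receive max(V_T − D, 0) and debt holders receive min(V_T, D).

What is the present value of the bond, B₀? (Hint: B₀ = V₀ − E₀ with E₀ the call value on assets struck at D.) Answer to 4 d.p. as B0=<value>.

d₁ = [ln(V₀/D) + (r + σ²/2)T] / (σ√T)
   = [ln(424.2483/252.6259) + (0.0586 + 0.5·0.3859²)·5.7015] / (0.3859·√5.7015)
   = [0.518409 + 0.758638] / 0.921445 = 1.385918
d₂ = d₁ − σ√T = 1.385918 − 0.921445 = 0.464474
N(d₁) = 0.917114,  N(d₂) = 0.678846,  e^(−rT) = 0.715977
E₀ = V₀·N(d₁) − D·e^(−rT)·N(d₂)
   = 424.2483·0.917114 − 252.6259·0.715977·0.678846 = 266.298402
B₀ = V₀ − E₀ = 424.2483 − 266.298402 = 157.949898

B0=157.9499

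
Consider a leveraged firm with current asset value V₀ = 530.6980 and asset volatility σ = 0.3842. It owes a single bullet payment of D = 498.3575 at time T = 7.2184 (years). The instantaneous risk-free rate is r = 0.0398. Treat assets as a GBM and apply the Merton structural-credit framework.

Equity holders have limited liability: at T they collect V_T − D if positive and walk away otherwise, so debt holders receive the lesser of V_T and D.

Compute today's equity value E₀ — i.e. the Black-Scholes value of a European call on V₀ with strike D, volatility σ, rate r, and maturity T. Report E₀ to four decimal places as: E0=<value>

d₁ = [ln(V₀/D) + (r + σ²/2)T] / (σ√T)
   = [ln(530.6980/498.3575) + (0.0398 + 0.5·0.3842²)·7.2184] / (0.3842·√7.2184)
   = [0.062875 + 0.820045] / 1.032233 = 0.855350
d₂ = d₁ − σ√T = 0.855350 − 1.032233 = -0.176883
N(d₁) = 0.803821,  N(d₂) = 0.429800,  e^(−rT) = 0.750292
E₀ = V₀·N(d₁) − D·e^(−rT)·N(d₂)
   = 530.6980·0.803821 − 498.3575·0.750292·0.429800 = 265.878166

E0=265.8782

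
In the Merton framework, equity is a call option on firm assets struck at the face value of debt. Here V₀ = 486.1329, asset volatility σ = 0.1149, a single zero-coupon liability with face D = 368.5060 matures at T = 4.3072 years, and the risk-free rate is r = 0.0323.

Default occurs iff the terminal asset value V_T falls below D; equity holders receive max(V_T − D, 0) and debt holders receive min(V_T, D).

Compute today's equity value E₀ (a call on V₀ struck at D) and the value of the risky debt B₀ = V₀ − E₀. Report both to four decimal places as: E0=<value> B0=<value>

d₁ = [ln(V₀/D) + (r + σ²/2)T] / (σ√T)
   = [ln(486.1329/368.5060) + (0.0323 + 0.5·0.1149²)·4.3072] / (0.1149·√4.3072)
   = [0.277025 + 0.167554] / 0.238461 = 1.864369
d₂ = d₁ − σ√T = 1.864369 − 0.238461 = 1.625908
N(d₁) = 0.968865,  N(d₂) = 0.948015,  e^(−rT) = 0.870121
E₀ = V₀·N(d₁) − D·e^(−rT)·N(d₂)
   = 486.1329·0.968865 − 368.5060·0.870121·0.948015 = 167.020834
B₀ = V₀ − E₀ = 486.1329 − 167.020834 = 319.112066

E0=167.0208 B0=319.1121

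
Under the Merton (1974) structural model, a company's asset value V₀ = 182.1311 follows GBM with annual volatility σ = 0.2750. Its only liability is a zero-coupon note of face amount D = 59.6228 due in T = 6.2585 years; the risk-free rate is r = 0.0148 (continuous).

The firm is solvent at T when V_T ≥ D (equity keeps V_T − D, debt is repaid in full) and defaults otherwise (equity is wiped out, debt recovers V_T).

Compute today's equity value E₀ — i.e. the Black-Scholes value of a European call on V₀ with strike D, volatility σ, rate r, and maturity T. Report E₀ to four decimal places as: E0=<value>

d₁ = [ln(V₀/D) + (r + σ²/2)T] / (σ√T)
   = [ln(182.1311/59.6228) + (0.0148 + 0.5·0.2750²)·6.2585] / (0.2750·√6.2585)
   = [1.116689 + 0.329275] / 0.687967 = 2.101792
d₂ = d₁ − σ√T = 2.101792 − 0.687967 = 1.413824
N(d₁) = 0.982214,  N(d₂) = 0.921293,  e^(−rT) = 0.911535
E₀ = V₀·N(d₁) − D·e^(−rT)·N(d₂)
   = 182.1311·0.982214 − 59.6228·0.911535·0.921293 = 128.821091

E0=128.8211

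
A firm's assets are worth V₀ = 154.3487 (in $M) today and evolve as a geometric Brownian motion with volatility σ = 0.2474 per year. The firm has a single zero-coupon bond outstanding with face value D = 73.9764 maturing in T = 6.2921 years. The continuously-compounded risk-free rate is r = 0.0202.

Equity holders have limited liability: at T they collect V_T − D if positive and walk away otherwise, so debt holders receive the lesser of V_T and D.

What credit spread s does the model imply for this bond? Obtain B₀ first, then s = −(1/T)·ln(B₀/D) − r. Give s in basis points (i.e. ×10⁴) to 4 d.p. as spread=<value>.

d₁ = [ln(V₀/D) + (r + σ²/2)T] / (σ√T)
   = [ln(154.3487/73.9764) + (0.0202 + 0.5·0.2474²)·6.2921] / (0.2474·√6.2921)
   = [0.735468 + 0.319660] / 0.620580 = 1.700230
d₂ = d₁ − σ√T = 1.700230 − 0.620580 = 1.079651
N(d₁) = 0.955456,  N(d₂) = 0.859851,  e^(−rT) = 0.880645
E₀ = V₀·N(d₁) − D·e^(−rT)·N(d₂)
   = 154.3487·0.955456 − 73.9764·0.880645·0.859851 = 91.456731
B₀ = V₀ − E₀ = 154.3487 − 91.456731 = 62.891969
spread = −(1/T)·ln(B₀/D) − r = −(1/6.2921)·ln(62.891969/73.9764) − 0.0202 = 0.00559864
in basis points: 0.00559864 × 10⁴ = 55.9864 bp

spread=55.9864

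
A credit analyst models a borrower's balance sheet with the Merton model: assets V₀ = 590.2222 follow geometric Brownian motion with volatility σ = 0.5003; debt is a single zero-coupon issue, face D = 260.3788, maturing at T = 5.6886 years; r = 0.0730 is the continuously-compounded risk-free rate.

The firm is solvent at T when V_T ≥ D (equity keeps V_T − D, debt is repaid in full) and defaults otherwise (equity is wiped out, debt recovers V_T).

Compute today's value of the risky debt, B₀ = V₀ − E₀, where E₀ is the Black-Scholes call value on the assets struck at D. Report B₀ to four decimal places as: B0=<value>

d₁ = [ln(V₀/D) + (r + σ²/2)T] / (σ√T)
   = [ln(590.2222/260.3788) + (0.0730 + 0.5·0.5003²)·5.6886] / (0.5003·√5.6886)
   = [0.818362 + 1.127196] / 1.193255 = 1.630463
d₂ = d₁ − σ√T = 1.630463 − 1.193255 = 0.437208
N(d₁) = 0.948498,  N(d₂) = 0.669020,  e^(−rT) = 0.660163
E₀ = V₀·N(d₁) − D·e^(−rT)·N(d₂)
   = 590.2222·0.948498 − 260.3788·0.660163·0.669020 = 444.825136
B₀ = V₀ − E₀ = 590.2222 − 444.825136 = 145.397064

B0=145.3971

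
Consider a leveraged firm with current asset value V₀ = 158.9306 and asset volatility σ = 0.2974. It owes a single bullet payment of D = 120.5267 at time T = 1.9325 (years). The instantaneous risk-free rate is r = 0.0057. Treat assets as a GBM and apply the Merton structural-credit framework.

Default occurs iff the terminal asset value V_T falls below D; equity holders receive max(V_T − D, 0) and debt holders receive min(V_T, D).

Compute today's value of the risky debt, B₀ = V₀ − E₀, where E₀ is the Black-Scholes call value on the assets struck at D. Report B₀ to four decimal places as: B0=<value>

d₁ = [ln(V₀/D) + (r + σ²/2)T] / (σ√T)
   = [ln(158.9306/120.5267) + (0.0057 + 0.5·0.2974²)·1.9325] / (0.2974·√1.9325)
   = [0.276596 + 0.096477] / 0.413429 = 0.902388
d₂ = d₁ − σ√T = 0.902388 − 0.413429 = 0.488959
N(d₁) = 0.816575,  N(d₂) = 0.687565,  e^(−rT) = 0.989045
E₀ = V₀·N(d₁) − D·e^(−rT)·N(d₂)
   = 158.9306·0.816575 − 120.5267·0.989045·0.687565 = 47.816609
B₀ = V₀ − E₀ = 158.9306 − 47.816609 = 111.113991

B0=111.1140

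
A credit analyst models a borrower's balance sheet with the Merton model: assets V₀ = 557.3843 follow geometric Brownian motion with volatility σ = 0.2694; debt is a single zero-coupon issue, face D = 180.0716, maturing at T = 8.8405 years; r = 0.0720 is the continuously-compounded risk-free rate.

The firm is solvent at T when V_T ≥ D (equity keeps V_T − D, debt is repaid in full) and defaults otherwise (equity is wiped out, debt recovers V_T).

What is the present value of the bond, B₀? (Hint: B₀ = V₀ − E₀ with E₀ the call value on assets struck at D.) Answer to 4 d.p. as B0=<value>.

d₁ = [ln(V₀/D) + (r + σ²/2)T] / (σ√T)
   = [ln(557.3843/180.0716) + (0.0720 + 0.5·0.2694²)·8.8405] / (0.2694·√8.8405)
   = [1.129900 + 0.957322] / 0.801006 = 2.605749
d₂ = d₁ − σ√T = 2.605749 − 0.801006 = 1.804743
N(d₁) = 0.995416,  N(d₂) = 0.964443,  e^(−rT) = 0.529133
E₀ = V₀·N(d₁) − D·e^(−rT)·N(d₂)
   = 557.3843·0.995416 − 180.0716·0.529133·0.964443 = 462.935634
B₀ = V₀ − E₀ = 557.3843 − 462.935634 = 94.448666

B0=94.4487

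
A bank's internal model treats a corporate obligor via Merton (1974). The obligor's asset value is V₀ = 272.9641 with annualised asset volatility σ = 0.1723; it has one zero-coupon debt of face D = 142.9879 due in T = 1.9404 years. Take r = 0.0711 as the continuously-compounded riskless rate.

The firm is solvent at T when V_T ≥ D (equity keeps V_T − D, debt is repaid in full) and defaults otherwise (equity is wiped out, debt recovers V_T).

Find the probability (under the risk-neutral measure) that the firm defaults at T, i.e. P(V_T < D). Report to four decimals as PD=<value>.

PD=0.0008

d₁ = [ln(V₀/D) + (r + σ²/2)T] / (σ√T)
   = [ln(272.9641/142.9879) + (0.0711 + 0.5·0.1723²)·1.9404] / (0.1723·√1.9404)
   = [0.646580 + 0.166765] / 0.240011 = 3.388785
d₂ = d₁ − σ√T = 3.388785 − 0.240011 = 3.148774
risk-neutral PD = N(−d₂) = N(-3.148774) = 0.000820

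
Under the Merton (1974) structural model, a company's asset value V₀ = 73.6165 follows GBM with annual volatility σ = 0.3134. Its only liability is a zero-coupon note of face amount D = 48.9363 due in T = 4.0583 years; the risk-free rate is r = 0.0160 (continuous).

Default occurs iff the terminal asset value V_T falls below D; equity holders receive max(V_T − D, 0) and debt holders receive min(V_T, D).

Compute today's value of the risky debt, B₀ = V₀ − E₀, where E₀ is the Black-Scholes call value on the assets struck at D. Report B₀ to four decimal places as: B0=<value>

B0=41.1812

d₁ = [ln(V₀/D) + (r + σ²/2)T] / (σ√T)
   = [ln(73.6165/48.9363) + (0.0160 + 0.5·0.3134²)·4.0583] / (0.3134·√4.0583)
   = [0.408350 + 0.264235] / 0.631351 = 1.065310
d₂ = d₁ − σ√T = 1.065310 − 0.631351 = 0.433959
N(d₁) = 0.856632,  N(d₂) = 0.667841,  e^(−rT) = 0.937130
E₀ = V₀·N(d₁) − D·e^(−rT)·N(d₂)
   = 73.6165·0.856632 − 48.9363·0.937130·0.667841 = 32.435286
B₀ = V₀ − E₀ = 73.6165 − 32.435286 = 41.181214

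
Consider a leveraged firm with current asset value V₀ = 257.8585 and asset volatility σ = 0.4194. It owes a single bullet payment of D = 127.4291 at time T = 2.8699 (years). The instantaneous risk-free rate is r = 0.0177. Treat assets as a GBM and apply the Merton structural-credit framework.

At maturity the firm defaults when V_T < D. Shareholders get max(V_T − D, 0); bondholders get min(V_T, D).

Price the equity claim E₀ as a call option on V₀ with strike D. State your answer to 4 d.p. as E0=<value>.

E0=145.6263

d₁ = [ln(V₀/D) + (r + σ²/2)T] / (σ√T)
   = [ln(257.8585/127.4291) + (0.0177 + 0.5·0.4194²)·2.8699] / (0.4194·√2.8699)
   = [0.704851 + 0.303200] / 0.710496 = 1.418798
d₂ = d₁ − σ√T = 1.418798 − 0.710496 = 0.708302
N(d₁) = 0.922021,  N(d₂) = 0.760621,  e^(−rT) = 0.950471
E₀ = V₀·N(d₁) − D·e^(−rT)·N(d₂)
   = 257.8585·0.922021 − 127.4291·0.950471·0.760621 = 145.626282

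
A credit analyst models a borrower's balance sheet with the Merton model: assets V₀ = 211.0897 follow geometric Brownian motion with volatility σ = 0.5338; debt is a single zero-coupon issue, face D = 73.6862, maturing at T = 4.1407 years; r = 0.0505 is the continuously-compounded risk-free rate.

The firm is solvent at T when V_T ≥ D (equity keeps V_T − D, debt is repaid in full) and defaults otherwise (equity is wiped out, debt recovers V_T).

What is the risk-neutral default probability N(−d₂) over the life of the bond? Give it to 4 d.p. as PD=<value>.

PD=0.2682

d₁ = [ln(V₀/D) + (r + σ²/2)T] / (σ√T)
   = [ln(211.0897/73.6862) + (0.0505 + 0.5·0.5338²)·4.1407] / (0.5338·√4.1407)
   = [1.052468 + 0.799036] / 1.086214 = 1.704547
d₂ = d₁ − σ√T = 1.704547 − 1.086214 = 0.618333
risk-neutral PD = N(−d₂) = N(-0.618333) = 0.268178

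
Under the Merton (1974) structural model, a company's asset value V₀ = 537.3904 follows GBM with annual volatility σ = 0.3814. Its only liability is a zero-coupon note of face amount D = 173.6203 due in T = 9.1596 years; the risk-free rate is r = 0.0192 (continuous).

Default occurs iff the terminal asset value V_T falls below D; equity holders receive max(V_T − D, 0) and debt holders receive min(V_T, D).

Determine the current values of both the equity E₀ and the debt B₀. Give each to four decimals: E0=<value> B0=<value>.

d₁ = [ln(V₀/D) + (r + σ²/2)T] / (σ√T)
   = [ln(537.3904/173.6203) + (0.0192 + 0.5·0.3814²)·9.1596] / (0.3814·√9.1596)
   = [1.129854 + 0.842069] / 1.154301 = 1.708327
d₂ = d₁ − σ√T = 1.708327 − 1.154301 = 0.554027
N(d₁) = 0.956212,  N(d₂) = 0.710220,  e^(−rT) = 0.838732
E₀ = V₀·N(d₁) − D·e^(−rT)·N(d₂)
   = 537.3904·0.956212 − 173.6203·0.838732·0.710220 = 410.436445
B₀ = V₀ − E₀ = 537.3904 − 410.436445 = 126.953955

E0=410.4364 B0=126.9540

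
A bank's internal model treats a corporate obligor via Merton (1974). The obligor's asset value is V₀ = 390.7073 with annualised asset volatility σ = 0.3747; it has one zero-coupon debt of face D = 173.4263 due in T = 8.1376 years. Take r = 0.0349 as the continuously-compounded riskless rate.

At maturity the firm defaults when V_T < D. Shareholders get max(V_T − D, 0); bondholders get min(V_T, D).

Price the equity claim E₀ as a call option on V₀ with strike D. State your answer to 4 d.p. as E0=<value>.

E0=277.6466

d₁ = [ln(V₀/D) + (r + σ²/2)T] / (σ√T)
   = [ln(390.7073/173.4263) + (0.0349 + 0.5·0.3747²)·8.1376] / (0.3747·√8.1376)
   = [0.812206 + 0.855262] / 1.068887 = 1.560004
d₂ = d₁ − σ√T = 1.560004 − 1.068887 = 0.491117
N(d₁) = 0.940621,  N(d₂) = 0.688328,  e^(−rT) = 0.752765
E₀ = V₀·N(d₁) − D·e^(−rT)·N(d₂)
   = 390.7073·0.940621 − 173.4263·0.752765·0.688328 = 277.646598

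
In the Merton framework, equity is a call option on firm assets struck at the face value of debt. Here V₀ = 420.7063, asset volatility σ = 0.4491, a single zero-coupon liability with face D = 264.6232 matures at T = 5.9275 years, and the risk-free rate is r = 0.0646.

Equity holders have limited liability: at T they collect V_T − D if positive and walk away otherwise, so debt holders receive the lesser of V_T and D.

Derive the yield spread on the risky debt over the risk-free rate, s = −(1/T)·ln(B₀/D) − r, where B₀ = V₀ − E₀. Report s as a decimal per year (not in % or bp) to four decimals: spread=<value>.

spread=0.0361

d₁ = [ln(V₀/D) + (r + σ²/2)T] / (σ√T)
   = [ln(420.7063/264.6232) + (0.0646 + 0.5·0.4491²)·5.9275] / (0.4491·√5.9275)
   = [0.463628 + 0.980678] / 1.093399 = 1.320931
d₂ = d₁ − σ√T = 1.320931 − 1.093399 = 0.227532
N(d₁) = 0.906738,  N(d₂) = 0.589995,  e^(−rT) = 0.681870
E₀ = V₀·N(d₁) − D·e^(−rT)·N(d₂)
   = 420.7063·0.906738 − 264.6232·0.681870·0.589995 = 275.012489
B₀ = V₀ − E₀ = 420.7063 − 275.012489 = 145.693811
spread = −(1/T)·ln(B₀/D) − r = −(1/5.9275)·ln(145.693811/264.6232) − 0.0646 = 0.03608320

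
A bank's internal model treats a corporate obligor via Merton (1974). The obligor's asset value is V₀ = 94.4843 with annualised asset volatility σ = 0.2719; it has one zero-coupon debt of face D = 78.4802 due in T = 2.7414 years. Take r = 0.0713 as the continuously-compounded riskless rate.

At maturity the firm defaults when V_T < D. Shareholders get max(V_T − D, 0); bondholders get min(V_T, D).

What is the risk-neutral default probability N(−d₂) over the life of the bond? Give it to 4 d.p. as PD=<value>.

PD=0.2672

d₁ = [ln(V₀/D) + (r + σ²/2)T] / (σ√T)
   = [ln(94.4843/78.4802) + (0.0713 + 0.5·0.2719²)·2.7414] / (0.2719·√2.7414)
   = [0.185587 + 0.296797] / 0.450190 = 1.071514
d₂ = d₁ − σ√T = 1.071514 − 0.450190 = 0.621325
risk-neutral PD = N(−d₂) = N(-0.621325) = 0.267193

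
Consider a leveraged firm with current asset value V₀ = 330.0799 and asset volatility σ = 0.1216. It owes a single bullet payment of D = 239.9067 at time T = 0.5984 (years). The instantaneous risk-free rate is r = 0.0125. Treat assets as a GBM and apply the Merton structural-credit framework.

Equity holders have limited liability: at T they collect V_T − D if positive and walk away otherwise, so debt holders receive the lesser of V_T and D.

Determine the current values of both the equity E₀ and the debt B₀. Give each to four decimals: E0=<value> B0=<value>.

d₁ = [ln(V₀/D) + (r + σ²/2)T] / (σ√T)
   = [ln(330.0799/239.9067) + (0.0125 + 0.5·0.1216²)·0.5984] / (0.1216·√0.5984)
   = [0.319085 + 0.011904] / 0.094065 = 3.518714
d₂ = d₁ − σ√T = 3.518714 − 0.094065 = 3.424648
N(d₁) = 0.999783,  N(d₂) = 0.999692,  e^(−rT) = 0.992548
E₀ = V₀·N(d₁) − D·e^(−rT)·N(d₂)
   = 330.0799·0.999783 − 239.9067·0.992548·0.999692 = 91.962731
B₀ = V₀ − E₀ = 330.0799 − 91.962731 = 238.117169

E0=91.9627 B0=238.1172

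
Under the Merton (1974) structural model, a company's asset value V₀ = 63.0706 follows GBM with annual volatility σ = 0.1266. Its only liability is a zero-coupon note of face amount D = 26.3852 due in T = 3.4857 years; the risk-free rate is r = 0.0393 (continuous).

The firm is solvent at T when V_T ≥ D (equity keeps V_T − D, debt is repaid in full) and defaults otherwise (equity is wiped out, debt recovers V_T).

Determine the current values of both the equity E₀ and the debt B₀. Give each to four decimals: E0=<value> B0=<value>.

E0=40.0632 B0=23.0074

d₁ = [ln(V₀/D) + (r + σ²/2)T] / (σ√T)
   = [ln(63.0706/26.3852) + (0.0393 + 0.5·0.1266²)·3.4857] / (0.1266·√3.4857)
   = [0.871451 + 0.164922] / 0.236363 = 4.384675
d₂ = d₁ − σ√T = 4.384675 − 0.236363 = 4.148313
N(d₁) = 0.999994,  N(d₂) = 0.999983,  e^(−rT) = 0.871981
E₀ = V₀·N(d₁) − D·e^(−rT)·N(d₂)
   = 63.0706·0.999994 − 26.3852·0.871981·0.999983 = 40.063234
B₀ = V₀ − E₀ = 63.0706 − 40.063234 = 23.007366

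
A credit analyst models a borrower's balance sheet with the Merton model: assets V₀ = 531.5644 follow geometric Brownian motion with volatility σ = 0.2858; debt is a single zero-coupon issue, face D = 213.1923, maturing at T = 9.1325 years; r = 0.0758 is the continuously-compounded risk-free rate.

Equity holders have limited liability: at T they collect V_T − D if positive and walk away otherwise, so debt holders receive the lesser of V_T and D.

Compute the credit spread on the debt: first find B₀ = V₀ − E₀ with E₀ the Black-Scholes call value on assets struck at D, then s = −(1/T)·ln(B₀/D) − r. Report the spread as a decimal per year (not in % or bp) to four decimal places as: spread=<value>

d₁ = [ln(V₀/D) + (r + σ²/2)T] / (σ√T)
   = [ln(531.5644/213.1923) + (0.0758 + 0.5·0.2858²)·9.1325] / (0.2858·√9.1325)
   = [0.913630 + 1.065222] / 0.863688 = 2.291164
d₂ = d₁ − σ√T = 2.291164 − 0.863688 = 1.427476
N(d₁) = 0.989023,  N(d₂) = 0.923279,  e^(−rT) = 0.500452
E₀ = V₀·N(d₁) − D·e^(−rT)·N(d₂)
   = 531.5644·0.989023 − 213.1923·0.500452·0.923279 = 427.222516
B₀ = V₀ − E₀ = 531.5644 − 427.222516 = 104.341884
spread = −(1/T)·ln(B₀/D) − r = −(1/9.1325)·ln(104.341884/213.1923) − 0.0758 = 0.00243944

spread=0.0024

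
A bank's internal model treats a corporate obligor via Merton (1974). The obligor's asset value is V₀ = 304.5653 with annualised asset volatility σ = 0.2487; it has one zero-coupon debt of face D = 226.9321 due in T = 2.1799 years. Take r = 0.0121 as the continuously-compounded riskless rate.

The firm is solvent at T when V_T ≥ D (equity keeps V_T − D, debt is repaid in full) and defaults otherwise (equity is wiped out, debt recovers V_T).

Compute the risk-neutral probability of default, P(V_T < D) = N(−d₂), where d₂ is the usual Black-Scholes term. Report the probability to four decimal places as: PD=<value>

d₁ = [ln(V₀/D) + (r + σ²/2)T] / (σ√T)
   = [ln(304.5653/226.9321) + (0.0121 + 0.5·0.2487²)·2.1799] / (0.2487·√2.1799)
   = [0.294235 + 0.093792] / 0.367193 = 1.056739
d₂ = d₁ − σ√T = 1.056739 − 0.367193 = 0.689546
risk-neutral PD = N(−d₂) = N(-0.689546) = 0.245240

PD=0.2452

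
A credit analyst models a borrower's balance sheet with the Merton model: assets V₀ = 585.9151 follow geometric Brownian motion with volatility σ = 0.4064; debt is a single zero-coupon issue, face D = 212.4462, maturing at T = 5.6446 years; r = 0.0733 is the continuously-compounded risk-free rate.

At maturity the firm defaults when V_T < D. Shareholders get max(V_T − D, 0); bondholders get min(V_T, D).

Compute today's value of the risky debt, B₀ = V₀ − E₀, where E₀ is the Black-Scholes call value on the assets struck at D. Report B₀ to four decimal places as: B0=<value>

d₁ = [ln(V₀/D) + (r + σ²/2)T] / (σ√T)
   = [ln(585.9151/212.4462) + (0.0733 + 0.5·0.4064²)·5.6446] / (0.4064·√5.6446)
   = [1.014486 + 0.879883] / 0.965540 = 1.961979
d₂ = d₁ − σ√T = 1.961979 − 0.965540 = 0.996439
N(d₁) = 0.975118,  N(d₂) = 0.840481,  e^(−rT) = 0.661167
E₀ = V₀·N(d₁) − D·e^(−rT)·N(d₂)
   = 585.9151·0.975118 − 212.4462·0.661167·0.840481 = 453.280061
B₀ = V₀ − E₀ = 585.9151 − 453.280061 = 132.635039

B0=132.6350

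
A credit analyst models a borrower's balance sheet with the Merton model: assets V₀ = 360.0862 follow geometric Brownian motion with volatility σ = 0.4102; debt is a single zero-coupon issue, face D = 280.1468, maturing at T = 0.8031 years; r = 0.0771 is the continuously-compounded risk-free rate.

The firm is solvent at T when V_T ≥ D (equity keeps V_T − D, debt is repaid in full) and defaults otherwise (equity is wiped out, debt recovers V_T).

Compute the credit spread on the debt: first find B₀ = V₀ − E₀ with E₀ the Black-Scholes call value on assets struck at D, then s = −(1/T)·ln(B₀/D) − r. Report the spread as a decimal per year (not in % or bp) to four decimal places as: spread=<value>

spread=0.0595

d₁ = [ln(V₀/D) + (r + σ²/2)T] / (σ√T)
   = [ln(360.0862/280.1468) + (0.0771 + 0.5·0.4102²)·0.8031] / (0.4102·√0.8031)
   = [0.251030 + 0.129485] / 0.367604 = 1.035122
d₂ = d₁ − σ√T = 1.035122 − 0.367604 = 0.667518
N(d₁) = 0.849694,  N(d₂) = 0.747779,  e^(−rT) = 0.939959
E₀ = V₀·N(d₁) − D·e^(−rT)·N(d₂)
   = 360.0862·0.849694 − 280.1468·0.939959·0.747779 = 109.052988
B₀ = V₀ − E₀ = 360.0862 − 109.052988 = 251.033212
spread = −(1/T)·ln(B₀/D) − r = −(1/0.8031)·ln(251.033212/280.1468) − 0.0771 = 0.05953118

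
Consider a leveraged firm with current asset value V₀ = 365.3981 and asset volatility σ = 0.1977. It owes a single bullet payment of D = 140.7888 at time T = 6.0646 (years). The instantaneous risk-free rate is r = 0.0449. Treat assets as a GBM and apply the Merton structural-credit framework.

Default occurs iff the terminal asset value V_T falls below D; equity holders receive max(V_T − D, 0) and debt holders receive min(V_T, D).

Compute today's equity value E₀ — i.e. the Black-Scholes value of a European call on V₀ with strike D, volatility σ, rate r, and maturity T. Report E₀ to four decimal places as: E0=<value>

d₁ = [ln(V₀/D) + (r + σ²/2)T] / (σ√T)
   = [ln(365.3981/140.7888) + (0.0449 + 0.5·0.1977²)·6.0646] / (0.1977·√6.0646)
   = [0.953727 + 0.390819] / 0.486864 = 2.761644
d₂ = d₁ − σ√T = 2.761644 − 0.486864 = 2.274780
N(d₁) = 0.997124,  N(d₂) = 0.988540,  e^(−rT) = 0.761625
E₀ = V₀·N(d₁) − D·e^(−rT)·N(d₂)
   = 365.3981·0.997124 − 140.7888·0.761625·0.988540 = 258.347851

E0=258.3479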